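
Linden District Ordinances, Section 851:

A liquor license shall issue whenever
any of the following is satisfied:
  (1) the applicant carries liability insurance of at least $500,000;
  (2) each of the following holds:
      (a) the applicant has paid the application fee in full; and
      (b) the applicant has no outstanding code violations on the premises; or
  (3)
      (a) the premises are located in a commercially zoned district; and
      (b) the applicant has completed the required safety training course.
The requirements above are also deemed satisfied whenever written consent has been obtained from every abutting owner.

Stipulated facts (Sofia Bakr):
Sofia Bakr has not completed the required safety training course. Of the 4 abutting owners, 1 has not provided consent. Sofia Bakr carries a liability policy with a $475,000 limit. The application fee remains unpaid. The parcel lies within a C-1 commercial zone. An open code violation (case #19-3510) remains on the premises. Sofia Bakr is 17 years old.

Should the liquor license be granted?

No — denied.

(1) insurance ≥ $500,000 — not met.
(a) fee paid — not satisfied.
(b) no code violations — not satisfied.
(2) = F AND F = false.
(a) commercially zoned — satisfied.
(b) safety training — not met.
So (3) is not satisfied (T AND F).
Overall: F OR F OR F → false.
Exception (all abutters consent) — not satisfied.
Result: main false OR exception false → false.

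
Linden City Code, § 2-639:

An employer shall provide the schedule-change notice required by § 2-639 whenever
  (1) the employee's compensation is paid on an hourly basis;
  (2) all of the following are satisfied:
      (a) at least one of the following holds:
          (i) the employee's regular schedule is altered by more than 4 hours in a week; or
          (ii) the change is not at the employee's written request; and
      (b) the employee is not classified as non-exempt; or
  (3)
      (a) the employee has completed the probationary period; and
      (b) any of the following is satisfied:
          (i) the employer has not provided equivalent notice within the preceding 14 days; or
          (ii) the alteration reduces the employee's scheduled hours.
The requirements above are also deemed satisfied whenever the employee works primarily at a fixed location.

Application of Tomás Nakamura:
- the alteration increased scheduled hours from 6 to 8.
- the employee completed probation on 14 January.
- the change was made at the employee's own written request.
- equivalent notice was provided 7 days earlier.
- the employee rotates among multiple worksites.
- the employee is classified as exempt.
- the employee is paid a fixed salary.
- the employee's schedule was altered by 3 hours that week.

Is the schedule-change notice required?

No — not required.

(1) hourly-paid — not satisfied.
(i) schedule shift > 4h — not met.
(ii) not employee-requested — not satisfied.
So (a) is not satisfied (F OR F).
(b) not (non-exempt) — holds.
So (2) is not satisfied (F AND T).
(a) past probation — satisfied.
(i) no recent notice — not satisfied.
(ii) hours reduced — not satisfied.
So (b) is not satisfied (F OR F).
(3) = T AND F = false.
Overall = F OR F OR F = false.
Exception (fixed location) — not satisfied.
Result: main false OR exception false → false.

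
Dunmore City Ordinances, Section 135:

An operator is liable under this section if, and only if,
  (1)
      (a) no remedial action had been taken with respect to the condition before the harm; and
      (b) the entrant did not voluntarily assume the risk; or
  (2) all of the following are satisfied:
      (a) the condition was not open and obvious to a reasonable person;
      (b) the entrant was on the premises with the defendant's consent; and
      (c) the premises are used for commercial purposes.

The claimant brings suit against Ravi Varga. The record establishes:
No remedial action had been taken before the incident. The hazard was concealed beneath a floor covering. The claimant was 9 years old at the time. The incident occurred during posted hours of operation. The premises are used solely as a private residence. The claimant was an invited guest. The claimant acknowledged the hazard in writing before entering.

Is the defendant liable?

No — not liable.

(a) no remedial action — satisfied.
(b) no assumed risk — not met.
So (1) is not satisfied (T AND F).
(a) not open/obvious — holds.
(b) consent to enter — holds.
(c) commercial use — not satisfied.
So (2) is not satisfied (T AND T AND F).
Overall = F OR F = false.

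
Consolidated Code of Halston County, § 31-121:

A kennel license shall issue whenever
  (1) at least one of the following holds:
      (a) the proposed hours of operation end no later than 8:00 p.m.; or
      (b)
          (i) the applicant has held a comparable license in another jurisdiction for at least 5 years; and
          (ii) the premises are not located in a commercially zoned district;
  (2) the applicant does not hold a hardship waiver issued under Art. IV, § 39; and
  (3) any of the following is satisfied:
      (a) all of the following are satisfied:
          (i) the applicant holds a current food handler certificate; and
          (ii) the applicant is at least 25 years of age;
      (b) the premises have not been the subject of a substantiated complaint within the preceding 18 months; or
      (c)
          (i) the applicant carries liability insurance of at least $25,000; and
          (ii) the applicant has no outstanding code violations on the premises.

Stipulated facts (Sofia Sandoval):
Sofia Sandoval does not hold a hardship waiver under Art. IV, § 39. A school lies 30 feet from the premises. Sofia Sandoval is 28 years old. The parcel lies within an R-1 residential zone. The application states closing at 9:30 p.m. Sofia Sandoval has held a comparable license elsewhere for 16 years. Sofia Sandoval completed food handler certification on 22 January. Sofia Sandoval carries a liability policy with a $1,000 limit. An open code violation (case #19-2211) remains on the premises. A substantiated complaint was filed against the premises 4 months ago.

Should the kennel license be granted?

Yes — granted.

(a) closes by 8 p.m. — not satisfied.
(i) prior license ≥ 5 yr — holds.
(ii) not (commercially zoned) — met.
So (b) is satisfied (T AND T).
So (1) is satisfied (F OR T).
(2) not (hardship waiver) — satisfied.
(i) food handler cert. — holds.
(ii) age ≥ 25 — met.
(a) = T AND T = true.
(b) no complaint in 18 mo. — not met.
(i) insurance ≥ $25,000 — fails.
(ii) no code violations — fails.
So (c) is not satisfied (F AND F).
So (3) is satisfied (T OR F OR F).
Overall: T AND T AND T → true.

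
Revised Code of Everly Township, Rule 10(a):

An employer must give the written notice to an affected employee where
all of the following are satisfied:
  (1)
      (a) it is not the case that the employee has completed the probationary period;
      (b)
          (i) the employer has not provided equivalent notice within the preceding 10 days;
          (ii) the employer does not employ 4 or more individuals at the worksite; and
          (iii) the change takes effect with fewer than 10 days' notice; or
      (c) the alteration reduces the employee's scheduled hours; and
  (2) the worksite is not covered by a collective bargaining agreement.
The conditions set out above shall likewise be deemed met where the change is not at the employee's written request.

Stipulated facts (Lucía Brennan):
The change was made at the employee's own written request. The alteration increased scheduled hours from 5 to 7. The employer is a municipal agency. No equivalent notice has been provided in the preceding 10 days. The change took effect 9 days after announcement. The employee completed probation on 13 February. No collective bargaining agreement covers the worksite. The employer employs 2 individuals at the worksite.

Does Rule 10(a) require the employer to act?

(a) not (past probation) — not met.
(i) no recent notice — holds.
(ii) not (≥ 4 at site) — met.
(iii) < 10 days' notice — met.
So (b) is satisfied (T AND T AND T).
(c) hours reduced — not met.
(1): F OR T OR F → true.
(2) no CBA — holds.
So Overall is satisfied (T AND T).
Exception (not employee-requested) — not satisfied.
Result: main true OR exception false → true.

Yes — required.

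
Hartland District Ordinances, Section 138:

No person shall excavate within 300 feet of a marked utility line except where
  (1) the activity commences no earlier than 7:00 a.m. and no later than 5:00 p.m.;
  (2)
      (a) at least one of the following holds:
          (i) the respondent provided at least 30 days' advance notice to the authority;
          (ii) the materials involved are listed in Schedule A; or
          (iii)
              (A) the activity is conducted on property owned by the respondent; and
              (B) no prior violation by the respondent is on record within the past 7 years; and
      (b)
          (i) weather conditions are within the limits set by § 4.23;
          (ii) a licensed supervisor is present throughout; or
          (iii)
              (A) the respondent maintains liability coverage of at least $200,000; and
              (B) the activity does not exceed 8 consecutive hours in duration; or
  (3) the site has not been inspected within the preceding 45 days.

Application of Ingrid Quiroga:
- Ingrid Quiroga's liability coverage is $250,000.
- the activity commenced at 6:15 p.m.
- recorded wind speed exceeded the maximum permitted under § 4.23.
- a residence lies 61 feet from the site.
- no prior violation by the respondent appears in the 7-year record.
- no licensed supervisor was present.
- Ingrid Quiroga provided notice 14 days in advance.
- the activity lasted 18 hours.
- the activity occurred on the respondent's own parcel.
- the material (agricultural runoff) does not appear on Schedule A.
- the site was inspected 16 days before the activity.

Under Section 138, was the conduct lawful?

(1) start within hours — not met.
(i) ≥30 days' notice — not met.
(ii) Schedule A material — not met.
(A) own property — met.
(B) no prior violation — met.
So (iii) is satisfied (T AND T).
(a) = F OR F OR T = true.
(i) weather ok — fails.
(ii) supervisor present — not satisfied.
(A) coverage ≥ $200,000 — satisfied.
(B) ≤ 8 hrs duration — fails.
(iii) = T AND F = false.
So (b) is not satisfied (F OR F OR F).
So (2) is not satisfied (T AND F).
(3) not (site inspected) — not satisfied.
Overall: F OR F OR F → false.

No — unlawful.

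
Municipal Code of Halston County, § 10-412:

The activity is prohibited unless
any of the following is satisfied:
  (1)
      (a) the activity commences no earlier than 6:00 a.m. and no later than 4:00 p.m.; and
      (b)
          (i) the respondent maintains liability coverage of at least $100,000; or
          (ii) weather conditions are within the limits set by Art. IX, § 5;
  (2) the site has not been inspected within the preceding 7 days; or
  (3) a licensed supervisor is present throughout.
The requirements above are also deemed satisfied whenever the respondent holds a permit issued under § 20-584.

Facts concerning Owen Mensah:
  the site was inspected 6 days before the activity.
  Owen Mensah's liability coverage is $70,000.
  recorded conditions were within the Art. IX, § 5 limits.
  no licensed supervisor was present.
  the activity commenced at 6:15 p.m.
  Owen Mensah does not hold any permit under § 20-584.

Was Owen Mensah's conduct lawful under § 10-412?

No — unlawful.

(a) start within hours — not satisfied.
(i) coverage ≥ $100,000 — fails.
(ii) weather ok — satisfied.
So (b) is satisfied (F OR T).
(1): F AND T → false.
(2) not (site inspected) — not satisfied.
(3) supervisor present — fails.
So Overall is not satisfied (F OR F OR F).
Exception (holds permit) — not satisfied.
Result: main false OR exception false → false.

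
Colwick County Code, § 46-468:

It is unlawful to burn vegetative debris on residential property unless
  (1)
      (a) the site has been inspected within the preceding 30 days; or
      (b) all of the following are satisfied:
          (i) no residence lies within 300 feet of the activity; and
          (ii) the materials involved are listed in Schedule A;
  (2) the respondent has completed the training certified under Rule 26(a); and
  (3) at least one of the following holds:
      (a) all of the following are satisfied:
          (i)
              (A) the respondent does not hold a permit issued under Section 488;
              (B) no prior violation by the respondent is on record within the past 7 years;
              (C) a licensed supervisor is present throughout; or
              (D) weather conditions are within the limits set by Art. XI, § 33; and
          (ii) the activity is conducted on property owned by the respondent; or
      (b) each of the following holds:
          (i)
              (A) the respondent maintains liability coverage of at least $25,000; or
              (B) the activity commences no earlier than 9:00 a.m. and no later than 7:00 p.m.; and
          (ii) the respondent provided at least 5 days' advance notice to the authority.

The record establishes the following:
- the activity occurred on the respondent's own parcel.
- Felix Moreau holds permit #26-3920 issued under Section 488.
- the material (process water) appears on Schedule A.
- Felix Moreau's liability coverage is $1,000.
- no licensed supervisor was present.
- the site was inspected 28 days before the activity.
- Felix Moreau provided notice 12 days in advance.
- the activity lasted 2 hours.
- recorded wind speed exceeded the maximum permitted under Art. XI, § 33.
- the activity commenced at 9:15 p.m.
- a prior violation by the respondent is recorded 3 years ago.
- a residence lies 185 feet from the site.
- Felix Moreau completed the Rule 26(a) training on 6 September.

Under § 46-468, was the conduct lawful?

(a) site inspected — holds.
(i) no residence in 300 ft — fails.
(ii) Schedule A material — satisfied.
(b) = F AND T = false.
(1): T OR F → true.
(2) training certified — holds.
(A) not (holds permit) — fails.
(B) no prior violation — not satisfied.
(C) supervisor present — not met.
(D) weather ok — not satisfied.
So (i) is not satisfied (F OR F OR F OR F).
(ii) own property — satisfied.
So (a) is not satisfied (F AND T).
(A) coverage ≥ $25,000 — fails.
(B) start within hours — not satisfied.
So (i) is not satisfied (F OR F).
(ii) ≥5 days' notice — holds.
(b): F AND T → false.
So (3) is not satisfied (F OR F).
So Overall is not satisfied (T AND T AND F).

No — unlawful.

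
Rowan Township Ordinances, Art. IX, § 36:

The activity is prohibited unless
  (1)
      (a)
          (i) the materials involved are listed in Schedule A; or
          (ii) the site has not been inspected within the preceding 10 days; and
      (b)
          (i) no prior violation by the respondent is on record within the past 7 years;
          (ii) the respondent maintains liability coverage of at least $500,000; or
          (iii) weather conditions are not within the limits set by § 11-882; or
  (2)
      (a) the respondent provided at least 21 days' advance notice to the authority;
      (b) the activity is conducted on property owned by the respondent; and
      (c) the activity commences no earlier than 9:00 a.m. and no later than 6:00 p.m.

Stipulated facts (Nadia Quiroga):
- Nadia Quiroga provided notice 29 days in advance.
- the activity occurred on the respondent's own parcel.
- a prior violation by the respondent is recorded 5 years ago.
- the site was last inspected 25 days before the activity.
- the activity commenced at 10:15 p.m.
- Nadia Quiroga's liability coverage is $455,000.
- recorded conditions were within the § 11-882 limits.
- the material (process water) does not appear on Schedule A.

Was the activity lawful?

No — unlawful.

(i) Schedule A material — not satisfied.
(ii) not (site inspected) — met.
(a): F OR T → true.
(i) no prior violation — fails.
(ii) coverage ≥ $500,000 — fails.
(iii) not (weather ok) — not met.
(b) = F OR F OR F = false.
So (1) is not satisfied (T AND F).
(a) ≥21 days' notice — holds.
(b) own property — holds.
(c) start within hours — fails.
So (2) is not satisfied (T AND T AND F).
Overall: F OR F → false.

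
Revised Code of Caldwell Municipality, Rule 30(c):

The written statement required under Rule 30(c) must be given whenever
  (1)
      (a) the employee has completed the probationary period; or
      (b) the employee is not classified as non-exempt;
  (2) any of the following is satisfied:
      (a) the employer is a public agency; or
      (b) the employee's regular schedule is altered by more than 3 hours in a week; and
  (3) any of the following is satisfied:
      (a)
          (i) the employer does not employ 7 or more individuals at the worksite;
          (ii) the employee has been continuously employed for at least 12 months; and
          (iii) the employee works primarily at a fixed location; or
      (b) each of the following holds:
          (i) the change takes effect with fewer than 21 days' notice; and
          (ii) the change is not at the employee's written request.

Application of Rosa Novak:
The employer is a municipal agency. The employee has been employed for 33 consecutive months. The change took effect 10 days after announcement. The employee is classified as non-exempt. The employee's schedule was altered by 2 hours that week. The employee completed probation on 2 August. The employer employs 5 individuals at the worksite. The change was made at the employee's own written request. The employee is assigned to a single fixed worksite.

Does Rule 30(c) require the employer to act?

(a) past probation — met.
(b) not (non-exempt) — fails.
(1): T OR F → true.
(a) public agency — holds.
(b) schedule shift > 3h — not satisfied.
(2): T OR F → true.
(i) not (≥ 7 at site) — holds.
(ii) tenure ≥ 12 mo. — met.
(iii) fixed location — satisfied.
(a): T AND T AND T → true.
(i) < 21 days' notice — met.
(ii) not employee-requested — not satisfied.
(b) = T AND F = false.
So (3) is satisfied (T OR F).
So Overall is satisfied (T AND T AND T).

Yes — required.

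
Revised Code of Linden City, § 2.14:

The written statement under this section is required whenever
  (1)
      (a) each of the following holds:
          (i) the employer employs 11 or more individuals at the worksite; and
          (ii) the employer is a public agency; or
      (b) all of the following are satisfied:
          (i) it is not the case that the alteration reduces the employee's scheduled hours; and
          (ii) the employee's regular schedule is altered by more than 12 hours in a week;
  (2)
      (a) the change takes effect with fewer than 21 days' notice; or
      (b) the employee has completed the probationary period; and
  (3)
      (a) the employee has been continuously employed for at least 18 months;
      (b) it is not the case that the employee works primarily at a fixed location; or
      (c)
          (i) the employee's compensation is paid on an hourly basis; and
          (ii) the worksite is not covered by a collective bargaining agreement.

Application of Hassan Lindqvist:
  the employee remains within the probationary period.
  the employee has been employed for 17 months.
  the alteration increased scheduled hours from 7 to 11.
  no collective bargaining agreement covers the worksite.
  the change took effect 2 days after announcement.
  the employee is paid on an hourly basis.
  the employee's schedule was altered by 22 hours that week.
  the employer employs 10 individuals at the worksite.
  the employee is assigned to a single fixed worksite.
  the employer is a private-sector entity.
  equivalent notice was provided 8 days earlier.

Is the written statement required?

(i) ≥ 11 at site — fails.
(ii) public agency — not met.
(a) = F AND F = false.
(i) not (hours reduced) — satisfied.
(ii) schedule shift > 12h — met.
So (b) is satisfied (T AND T).
(1) = F OR T = true.
(a) < 21 days' notice — met.
(b) past probation — not met.
So (2) is satisfied (T OR F).
(a) tenure ≥ 18 mo. — not met.
(b) not (fixed location) — not met.
(i) hourly-paid — met.
(ii) no CBA — holds.
(c) = T AND T = true.
(3) = F OR F OR T = true.
So Overall is satisfied (T AND T AND T).

Yes — required.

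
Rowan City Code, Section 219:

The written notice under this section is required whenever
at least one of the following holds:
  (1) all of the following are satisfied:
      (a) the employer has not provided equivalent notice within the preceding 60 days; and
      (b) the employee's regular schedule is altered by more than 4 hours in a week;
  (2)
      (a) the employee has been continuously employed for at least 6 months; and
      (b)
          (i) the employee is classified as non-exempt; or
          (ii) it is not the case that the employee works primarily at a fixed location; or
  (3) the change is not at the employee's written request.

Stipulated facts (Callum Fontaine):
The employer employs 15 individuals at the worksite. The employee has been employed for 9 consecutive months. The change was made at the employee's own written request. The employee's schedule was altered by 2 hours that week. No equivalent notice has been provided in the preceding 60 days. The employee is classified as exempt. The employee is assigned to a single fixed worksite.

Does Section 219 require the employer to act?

(a) no recent notice — satisfied.
(b) schedule shift > 4h — not met.
(1): T AND F → false.
(a) tenure ≥ 6 mo. — holds.
(i) non-exempt — not satisfied.
(ii) not (fixed location) — fails.
(b) = F OR F = false.
So (2) is not satisfied (T AND F).
(3) not employee-requested — not met.
Overall = F OR F OR F = false.

No — not required.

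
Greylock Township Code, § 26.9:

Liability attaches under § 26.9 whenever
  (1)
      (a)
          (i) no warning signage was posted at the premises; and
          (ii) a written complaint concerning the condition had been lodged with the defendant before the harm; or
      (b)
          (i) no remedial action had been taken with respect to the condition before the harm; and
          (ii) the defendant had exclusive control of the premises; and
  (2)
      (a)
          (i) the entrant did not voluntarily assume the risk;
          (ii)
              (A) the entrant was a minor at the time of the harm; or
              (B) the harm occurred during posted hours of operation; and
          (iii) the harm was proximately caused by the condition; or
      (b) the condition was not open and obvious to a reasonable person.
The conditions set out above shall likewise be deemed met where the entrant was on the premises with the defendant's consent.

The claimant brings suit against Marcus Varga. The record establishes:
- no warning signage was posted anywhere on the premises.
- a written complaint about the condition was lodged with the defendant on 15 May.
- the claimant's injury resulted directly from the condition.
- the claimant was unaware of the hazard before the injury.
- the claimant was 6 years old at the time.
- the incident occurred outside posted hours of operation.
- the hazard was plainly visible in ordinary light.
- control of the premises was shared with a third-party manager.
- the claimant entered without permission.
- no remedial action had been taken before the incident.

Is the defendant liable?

Yes — liable.

(i) no signage posted — satisfied.
(ii) complaint lodged — satisfied.
(a): T AND T → true.
(i) no remedial action — satisfied.
(ii) exclusive control — not satisfied.
(b): T AND F → false.
(1) = T OR F = true.
(i) no assumed risk — met.
(A) entrant a minor — satisfied.
(B) during posted hours — fails.
(ii) = T OR F = true.
(iii) proximate cause — holds.
(a) = T AND T AND T = true.
(b) not open/obvious — not met.
(2): T OR F → true.
Overall: T AND T → true.
Exception (consent to enter) — not satisfied.
Result: main true OR exception false → true.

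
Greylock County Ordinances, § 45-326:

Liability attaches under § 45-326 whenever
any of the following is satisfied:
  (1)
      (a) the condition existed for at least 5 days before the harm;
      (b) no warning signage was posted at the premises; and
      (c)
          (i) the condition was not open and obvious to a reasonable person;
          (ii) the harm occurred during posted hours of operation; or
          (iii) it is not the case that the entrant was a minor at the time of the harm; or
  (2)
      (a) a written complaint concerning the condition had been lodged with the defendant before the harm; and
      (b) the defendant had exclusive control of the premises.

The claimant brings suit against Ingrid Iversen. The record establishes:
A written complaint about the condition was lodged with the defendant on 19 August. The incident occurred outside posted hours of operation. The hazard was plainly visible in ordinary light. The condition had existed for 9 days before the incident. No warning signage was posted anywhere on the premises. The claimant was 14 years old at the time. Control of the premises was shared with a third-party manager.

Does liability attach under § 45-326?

No — not liable.

(a) condition ≥5 days old — met.
(b) no signage posted — satisfied.
(i) not open/obvious — not satisfied.
(ii) during posted hours — not met.
(iii) not (entrant a minor) — fails.
So (c) is not satisfied (F OR F OR F).
So (1) is not satisfied (T AND T AND F).
(a) complaint lodged — satisfied.
(b) exclusive control — not satisfied.
(2): T AND F → false.
So Overall is not satisfied (F OR F).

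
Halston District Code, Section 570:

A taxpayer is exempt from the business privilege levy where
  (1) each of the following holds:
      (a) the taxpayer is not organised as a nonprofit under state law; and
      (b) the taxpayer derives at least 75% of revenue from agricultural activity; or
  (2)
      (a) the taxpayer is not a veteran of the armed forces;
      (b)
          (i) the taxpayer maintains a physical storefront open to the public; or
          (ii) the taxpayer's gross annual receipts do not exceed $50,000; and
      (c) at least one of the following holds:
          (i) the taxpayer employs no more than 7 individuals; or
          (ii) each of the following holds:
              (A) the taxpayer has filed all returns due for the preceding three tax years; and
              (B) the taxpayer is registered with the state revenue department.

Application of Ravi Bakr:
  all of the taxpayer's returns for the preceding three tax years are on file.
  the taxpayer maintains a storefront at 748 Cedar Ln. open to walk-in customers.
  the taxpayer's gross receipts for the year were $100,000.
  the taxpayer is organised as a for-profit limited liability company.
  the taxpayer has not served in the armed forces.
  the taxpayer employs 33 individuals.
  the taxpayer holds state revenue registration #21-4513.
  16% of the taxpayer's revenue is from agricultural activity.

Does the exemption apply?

(a) not (nonprofit) — holds.
(b) ≥75% agricultural — fails.
(1): T AND F → false.
(a) not (veteran) — satisfied.
(i) has storefront — holds.
(ii) receipts ≤ $50,000 — not satisfied.
(b): T OR F → true.
(i) ≤ 7 employees — fails.
(A) returns current — holds.
(B) state-registered — met.
So (ii) is satisfied (T AND T).
So (c) is satisfied (F OR T).
(2) = T AND T AND T = true.
Overall: F OR T → true.

Yes — exempt.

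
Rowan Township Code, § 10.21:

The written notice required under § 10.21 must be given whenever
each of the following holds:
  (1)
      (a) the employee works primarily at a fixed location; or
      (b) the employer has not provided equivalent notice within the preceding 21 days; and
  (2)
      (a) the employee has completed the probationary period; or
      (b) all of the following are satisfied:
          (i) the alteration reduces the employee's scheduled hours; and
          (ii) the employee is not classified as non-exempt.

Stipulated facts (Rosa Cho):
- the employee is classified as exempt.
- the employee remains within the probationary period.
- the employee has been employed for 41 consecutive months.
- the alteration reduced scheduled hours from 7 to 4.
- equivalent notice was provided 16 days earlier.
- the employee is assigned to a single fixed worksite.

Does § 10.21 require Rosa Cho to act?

Yes — required.

(a) fixed location — satisfied.
(b) no recent notice — not satisfied.
(1): T OR F → true.
(a) past probation — fails.
(i) hours reduced — met.
(ii) not (non-exempt) — satisfied.
So (b) is satisfied (T AND T).
So (2) is satisfied (F OR T).
Overall = T AND T = true.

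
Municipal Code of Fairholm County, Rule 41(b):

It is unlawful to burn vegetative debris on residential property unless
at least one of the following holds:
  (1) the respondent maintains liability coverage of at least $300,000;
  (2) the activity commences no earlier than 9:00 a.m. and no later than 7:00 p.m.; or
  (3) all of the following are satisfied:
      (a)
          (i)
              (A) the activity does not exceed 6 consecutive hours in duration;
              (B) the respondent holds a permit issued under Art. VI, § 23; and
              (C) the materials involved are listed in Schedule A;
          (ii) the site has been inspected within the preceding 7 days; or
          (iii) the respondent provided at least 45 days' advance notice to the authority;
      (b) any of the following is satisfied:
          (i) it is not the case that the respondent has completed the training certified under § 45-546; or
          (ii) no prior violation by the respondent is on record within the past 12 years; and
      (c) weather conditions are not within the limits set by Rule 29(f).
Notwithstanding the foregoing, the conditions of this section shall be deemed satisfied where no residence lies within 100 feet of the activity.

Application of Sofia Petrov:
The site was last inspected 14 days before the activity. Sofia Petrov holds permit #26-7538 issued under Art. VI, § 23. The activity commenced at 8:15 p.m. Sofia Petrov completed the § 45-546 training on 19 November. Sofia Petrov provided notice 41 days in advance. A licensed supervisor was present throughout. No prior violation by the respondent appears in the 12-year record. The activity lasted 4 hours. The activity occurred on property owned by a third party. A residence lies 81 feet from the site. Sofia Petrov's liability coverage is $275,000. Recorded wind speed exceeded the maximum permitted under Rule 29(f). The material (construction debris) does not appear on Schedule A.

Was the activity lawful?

(1) coverage ≥ $300,000 — not satisfied.
(2) start within hours — not satisfied.
(A) ≤ 6 hrs duration — met.
(B) holds permit — holds.
(C) Schedule A material — fails.
(i): T AND T AND F → false.
(ii) site inspected — not satisfied.
(iii) ≥45 days' notice — not satisfied.
(a) = F OR F OR F = false.
(i) not (training certified) — not satisfied.
(ii) no prior violation — satisfied.
So (b) is satisfied (F OR T).
(c) not (weather ok) — satisfied.
(3): F AND T AND T → false.
So Overall is not satisfied (F OR F OR F).
Exception (no residence in 100 ft) — not satisfied.
Result: main false OR exception false → false.

No — unlawful.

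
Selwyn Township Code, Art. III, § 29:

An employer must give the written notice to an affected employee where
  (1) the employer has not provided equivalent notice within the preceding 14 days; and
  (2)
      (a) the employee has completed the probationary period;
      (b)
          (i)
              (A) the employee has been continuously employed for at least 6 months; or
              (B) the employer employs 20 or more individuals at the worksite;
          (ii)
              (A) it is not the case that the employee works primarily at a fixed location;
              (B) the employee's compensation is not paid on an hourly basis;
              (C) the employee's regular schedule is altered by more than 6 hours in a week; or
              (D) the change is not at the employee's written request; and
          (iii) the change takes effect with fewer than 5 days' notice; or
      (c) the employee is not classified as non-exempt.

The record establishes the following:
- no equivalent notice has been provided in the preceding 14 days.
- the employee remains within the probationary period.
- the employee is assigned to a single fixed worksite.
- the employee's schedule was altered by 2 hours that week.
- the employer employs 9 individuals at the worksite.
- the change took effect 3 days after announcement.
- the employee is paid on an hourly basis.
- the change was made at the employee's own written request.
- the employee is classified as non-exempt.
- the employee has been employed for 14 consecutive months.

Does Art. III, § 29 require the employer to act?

(1) no recent notice — met.
(a) past probation — fails.
(A) tenure ≥ 6 mo. — satisfied.
(B) ≥ 20 at site — not satisfied.
(i): T OR F → true.
(A) not (fixed location) — fails.
(B) not (hourly-paid) — not met.
(C) schedule shift > 6h — not met.
(D) not employee-requested — fails.
(ii) = F OR F OR F OR F = false.
(iii) < 5 days' notice — satisfied.
(b): T AND F AND T → false.
(c) not (non-exempt) — not satisfied.
So (2) is not satisfied (F OR F OR F).
Overall: T AND F → false.

No — not required.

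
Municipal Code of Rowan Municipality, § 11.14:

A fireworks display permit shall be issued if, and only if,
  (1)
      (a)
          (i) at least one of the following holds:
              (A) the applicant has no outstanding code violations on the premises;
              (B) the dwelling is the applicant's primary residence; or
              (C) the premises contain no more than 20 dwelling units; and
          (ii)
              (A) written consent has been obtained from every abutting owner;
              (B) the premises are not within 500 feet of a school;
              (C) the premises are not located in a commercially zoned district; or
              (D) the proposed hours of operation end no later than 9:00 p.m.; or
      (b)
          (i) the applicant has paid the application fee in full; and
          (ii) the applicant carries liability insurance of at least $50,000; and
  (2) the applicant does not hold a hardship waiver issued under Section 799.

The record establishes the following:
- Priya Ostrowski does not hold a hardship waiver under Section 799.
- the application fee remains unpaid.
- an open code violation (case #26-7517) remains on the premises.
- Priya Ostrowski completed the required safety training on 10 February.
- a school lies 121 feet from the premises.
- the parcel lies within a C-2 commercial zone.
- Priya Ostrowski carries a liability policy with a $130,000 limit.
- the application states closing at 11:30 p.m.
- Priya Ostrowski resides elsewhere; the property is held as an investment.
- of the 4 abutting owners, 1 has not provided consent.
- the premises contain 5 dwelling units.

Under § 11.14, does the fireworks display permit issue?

(A) no code violations — fails.
(B) primary residence — fails.
(C) ≤ 20 units — holds.
So (i) is satisfied (F OR F OR T).
(A) all abutters consent — not met.
(B) ≥500 ft from school — fails.
(C) not (commercially zoned) — not met.
(D) closes by 9 p.m. — not met.
So (ii) is not satisfied (F OR F OR F OR F).
So (a) is not satisfied (T AND F).
(i) fee paid — not satisfied.
(ii) insurance ≥ $50,000 — satisfied.
(b) = F AND T = false.
(1): F OR F → false.
(2) not (hardship waiver) — met.
Overall: F AND T → false.

No — denied.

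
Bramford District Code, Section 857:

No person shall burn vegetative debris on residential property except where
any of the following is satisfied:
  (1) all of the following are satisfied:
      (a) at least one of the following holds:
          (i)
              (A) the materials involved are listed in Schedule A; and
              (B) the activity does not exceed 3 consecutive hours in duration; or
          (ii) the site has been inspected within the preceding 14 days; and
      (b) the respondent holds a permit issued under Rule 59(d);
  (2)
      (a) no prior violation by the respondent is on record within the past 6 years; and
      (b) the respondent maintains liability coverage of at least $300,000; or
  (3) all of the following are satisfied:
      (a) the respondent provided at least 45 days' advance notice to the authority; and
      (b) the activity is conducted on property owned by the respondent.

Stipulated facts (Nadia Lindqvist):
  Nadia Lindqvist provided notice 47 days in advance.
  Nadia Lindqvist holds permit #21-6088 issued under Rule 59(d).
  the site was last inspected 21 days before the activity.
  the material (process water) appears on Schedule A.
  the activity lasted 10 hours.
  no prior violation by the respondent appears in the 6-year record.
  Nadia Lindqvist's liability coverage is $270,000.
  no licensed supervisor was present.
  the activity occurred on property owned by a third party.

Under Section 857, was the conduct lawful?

(A) Schedule A material — satisfied.
(B) ≤ 3 hrs duration — not met.
So (i) is not satisfied (T AND F).
(ii) site inspected — not satisfied.
(a) = F OR F = false.
(b) holds permit — holds.
(1) = F AND T = false.
(a) no prior violation — holds.
(b) coverage ≥ $300,000 — not satisfied.
So (2) is not satisfied (T AND F).
(a) ≥45 days' notice — satisfied.
(b) own property — not satisfied.
(3): T AND F → false.
Overall: F OR F OR F → false.

No — unlawful.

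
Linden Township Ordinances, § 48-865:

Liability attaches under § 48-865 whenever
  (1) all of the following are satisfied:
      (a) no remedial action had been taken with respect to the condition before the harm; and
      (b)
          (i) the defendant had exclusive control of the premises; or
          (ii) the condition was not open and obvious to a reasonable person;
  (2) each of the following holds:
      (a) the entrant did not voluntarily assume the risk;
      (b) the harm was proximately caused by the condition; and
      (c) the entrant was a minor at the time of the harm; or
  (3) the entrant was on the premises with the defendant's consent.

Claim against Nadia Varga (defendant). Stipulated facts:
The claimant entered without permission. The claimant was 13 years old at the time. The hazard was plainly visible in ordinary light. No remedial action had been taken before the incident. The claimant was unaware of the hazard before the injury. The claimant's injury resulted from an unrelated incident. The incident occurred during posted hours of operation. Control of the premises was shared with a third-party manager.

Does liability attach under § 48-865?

(a) no remedial action — satisfied.
(i) exclusive control — not satisfied.
(ii) not open/obvious — not met.
(b): F OR F → false.
So (1) is not satisfied (T AND F).
(a) no assumed risk — holds.
(b) proximate cause — not met.
(c) entrant a minor — holds.
So (2) is not satisfied (T AND F AND T).
(3) consent to enter — not satisfied.
So Overall is not satisfied (F OR F OR F).

No — not liable.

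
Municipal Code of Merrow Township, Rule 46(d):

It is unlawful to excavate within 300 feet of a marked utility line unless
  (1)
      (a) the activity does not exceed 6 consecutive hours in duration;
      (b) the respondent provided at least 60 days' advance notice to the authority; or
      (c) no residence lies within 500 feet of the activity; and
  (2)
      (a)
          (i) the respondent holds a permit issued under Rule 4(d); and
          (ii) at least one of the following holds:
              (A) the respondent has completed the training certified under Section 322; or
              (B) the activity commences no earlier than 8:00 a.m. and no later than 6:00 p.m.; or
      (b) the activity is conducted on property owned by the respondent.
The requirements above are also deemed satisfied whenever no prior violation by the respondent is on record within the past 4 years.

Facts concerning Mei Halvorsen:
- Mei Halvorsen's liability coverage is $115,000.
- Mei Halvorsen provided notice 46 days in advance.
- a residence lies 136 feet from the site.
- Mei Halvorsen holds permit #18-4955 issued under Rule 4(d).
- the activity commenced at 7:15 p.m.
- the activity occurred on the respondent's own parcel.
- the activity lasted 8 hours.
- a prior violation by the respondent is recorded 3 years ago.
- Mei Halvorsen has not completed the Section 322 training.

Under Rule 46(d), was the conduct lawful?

No — unlawful.

(a) ≤ 6 hrs duration — not met.
(b) ≥60 days' notice — not met.
(c) no residence in 500 ft — fails.
(1) = F OR F OR F = false.
(i) holds permit — satisfied.
(A) training certified — fails.
(B) start within hours — not met.
(ii) = F OR F = false.
(a): T AND F → false.
(b) own property — holds.
(2) = F OR T = true.
So Overall is not satisfied (F AND T).
Exception (no prior violation) — not satisfied.
Result: main false OR exception false → false.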